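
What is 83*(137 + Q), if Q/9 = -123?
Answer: -80510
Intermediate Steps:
Q = -1107 (Q = 9*(-123) = -1107)
83*(137 + Q) = 83*(137 - 1107) = 83*(-970) = -80510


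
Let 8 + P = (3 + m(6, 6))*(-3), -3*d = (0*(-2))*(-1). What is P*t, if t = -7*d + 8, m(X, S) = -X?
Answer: 8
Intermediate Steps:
d = 0 (d = -0*(-2)*(-1)/3 = -0*(-1) = -⅓*0 = 0)
t = 8 (t = -7*0 + 8 = 0 + 8 = 8)
P = 1 (P = -8 + (3 - 1*6)*(-3) = -8 + (3 - 6)*(-3) = -8 - 3*(-3) = -8 + 9 = 1)
P*t = 1*8 = 8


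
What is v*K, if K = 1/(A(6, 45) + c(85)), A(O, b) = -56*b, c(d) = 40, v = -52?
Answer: 13/620 ≈ 0.020968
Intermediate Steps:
K = -1/2480 (K = 1/(-56*45 + 40) = 1/(-2520 + 40) = 1/(-2480) = -1/2480 ≈ -0.00040323)
v*K = -52*(-1/2480) = 13/620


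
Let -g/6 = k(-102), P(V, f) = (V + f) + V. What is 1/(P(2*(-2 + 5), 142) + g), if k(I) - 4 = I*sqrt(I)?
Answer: 65/19110194 - 153*I*sqrt(102)/9555097 ≈ 3.4013e-6 - 0.00016172*I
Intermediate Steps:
k(I) = 4 + I**(3/2) (k(I) = 4 + I*sqrt(I) = 4 + I**(3/2))
P(V, f) = f + 2*V
g = -24 + 612*I*sqrt(102) (g = -6*(4 + (-102)**(3/2)) = -6*(4 - 102*I*sqrt(102)) = -24 + 612*I*sqrt(102) ≈ -24.0 + 6180.9*I)
1/(P(2*(-2 + 5), 142) + g) = 1/((142 + 2*(2*(-2 + 5))) + (-24 + 612*I*sqrt(102))) = 1/((142 + 2*(2*3)) + (-24 + 612*I*sqrt(102))) = 1/((142 + 2*6) + (-24 + 612*I*sqrt(102))) = 1/((142 + 12) + (-24 + 612*I*sqrt(102))) = 1/(154 + (-24 + 612*I*sqrt(102))) = 1/(130 + 612*I*sqrt(102))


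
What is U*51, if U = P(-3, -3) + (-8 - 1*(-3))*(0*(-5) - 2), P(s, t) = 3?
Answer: 663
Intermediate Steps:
U = 13 (U = 3 + (-8 - 1*(-3))*(0*(-5) - 2) = 3 + (-8 + 3)*(0 - 2) = 3 - 5*(-2) = 3 + 10 = 13)
U*51 = 13*51 = 663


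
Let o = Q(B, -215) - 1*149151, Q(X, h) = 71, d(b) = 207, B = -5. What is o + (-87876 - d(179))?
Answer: -237163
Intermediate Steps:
o = -149080 (o = 71 - 1*149151 = 71 - 149151 = -149080)
o + (-87876 - d(179)) = -149080 + (-87876 - 1*207) = -149080 + (-87876 - 207) = -149080 - 88083 = -237163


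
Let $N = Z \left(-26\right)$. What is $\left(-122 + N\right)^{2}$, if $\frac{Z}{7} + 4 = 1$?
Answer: $179776$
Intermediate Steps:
$Z = -21$ ($Z = -28 + 7 \cdot 1 = -28 + 7 = -21$)
$N = 546$ ($N = \left(-21\right) \left(-26\right) = 546$)
$\left(-122 + N\right)^{2} = \left(-122 + 546\right)^{2} = 424^{2} = 179776$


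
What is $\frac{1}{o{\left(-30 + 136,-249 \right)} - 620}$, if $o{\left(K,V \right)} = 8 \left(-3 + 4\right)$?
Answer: $- \frac{1}{612} \approx -0.001634$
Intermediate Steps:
$o{\left(K,V \right)} = 8$ ($o{\left(K,V \right)} = 8 \cdot 1 = 8$)
$\frac{1}{o{\left(-30 + 136,-249 \right)} - 620} = \frac{1}{8 - 620} = \frac{1}{-612} = - \frac{1}{612}$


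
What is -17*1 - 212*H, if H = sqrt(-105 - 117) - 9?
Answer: 1891 - 212*I*sqrt(222) ≈ 1891.0 - 3158.7*I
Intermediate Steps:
H = -9 + I*sqrt(222) (H = sqrt(-222) - 9 = I*sqrt(222) - 9 = -9 + I*sqrt(222) ≈ -9.0 + 14.9*I)
-17*1 - 212*H = -17*1 - 212*(-9 + I*sqrt(222)) = -17 + (1908 - 212*I*sqrt(222)) = 1891 - 212*I*sqrt(222)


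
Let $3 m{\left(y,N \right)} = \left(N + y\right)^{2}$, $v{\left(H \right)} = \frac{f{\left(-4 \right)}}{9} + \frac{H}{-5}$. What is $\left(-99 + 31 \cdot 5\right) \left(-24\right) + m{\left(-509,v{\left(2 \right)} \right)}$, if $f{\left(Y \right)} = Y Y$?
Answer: $\frac{513637849}{6075} \approx 84550.0$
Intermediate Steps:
$f{\left(Y \right)} = Y^{2}$
$v{\left(H \right)} = \frac{16}{9} - \frac{H}{5}$ ($v{\left(H \right)} = \frac{\left(-4\right)^{2}}{9} + \frac{H}{-5} = 16 \cdot \frac{1}{9} + H \left(- \frac{1}{5}\right) = \frac{16}{9} - \frac{H}{5}$)
$m{\left(y,N \right)} = \frac{\left(N + y\right)^{2}}{3}$
$\left(-99 + 31 \cdot 5\right) \left(-24\right) + m{\left(-509,v{\left(2 \right)} \right)} = \left(-99 + 31 \cdot 5\right) \left(-24\right) + \frac{\left(\left(\frac{16}{9} - \frac{2}{5}\right) - 509\right)^{2}}{3} = \left(-99 + 155\right) \left(-24\right) + \frac{\left(\left(\frac{16}{9} - \frac{2}{5}\right) - 509\right)^{2}}{3} = 56 \left(-24\right) + \frac{\left(\frac{62}{45} - 509\right)^{2}}{3} = -1344 + \frac{\left(- \frac{22843}{45}\right)^{2}}{3} = -1344 + \frac{1}{3} \cdot \frac{521802649}{2025} = -1344 + \frac{521802649}{6075} = \frac{513637849}{6075}$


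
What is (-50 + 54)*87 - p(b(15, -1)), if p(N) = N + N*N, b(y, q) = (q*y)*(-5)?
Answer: -5352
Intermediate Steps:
b(y, q) = -5*q*y
p(N) = N + N²
(-50 + 54)*87 - p(b(15, -1)) = (-50 + 54)*87 - (-5*(-1)*15)*(1 - 5*(-1)*15) = 4*87 - 75*(1 + 75) = 348 - 75*76 = 348 - 1*5700 = 348 - 5700 = -5352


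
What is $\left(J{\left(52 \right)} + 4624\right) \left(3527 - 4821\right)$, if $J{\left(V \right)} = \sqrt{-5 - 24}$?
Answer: $-5983456 - 1294 i \sqrt{29} \approx -5.9835 \cdot 10^{6} - 6968.4 i$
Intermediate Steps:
$J{\left(V \right)} = i \sqrt{29}$ ($J{\left(V \right)} = \sqrt{-29} = i \sqrt{29}$)
$\left(J{\left(52 \right)} + 4624\right) \left(3527 - 4821\right) = \left(i \sqrt{29} + 4624\right) \left(3527 - 4821\right) = \left(4624 + i \sqrt{29}\right) \left(-1294\right) = -5983456 - 1294 i \sqrt{29}$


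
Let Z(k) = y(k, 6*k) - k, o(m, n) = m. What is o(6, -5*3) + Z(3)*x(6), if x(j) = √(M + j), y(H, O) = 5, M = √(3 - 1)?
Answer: 6 + 2*√(6 + √2) ≈ 11.446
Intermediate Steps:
M = √2 ≈ 1.4142
Z(k) = 5 - k
x(j) = √(j + √2) (x(j) = √(√2 + j) = √(j + √2))
o(6, -5*3) + Z(3)*x(6) = 6 + (5 - 1*3)*√(6 + √2) = 6 + (5 - 3)*√(6 + √2) = 6 + 2*√(6 + √2)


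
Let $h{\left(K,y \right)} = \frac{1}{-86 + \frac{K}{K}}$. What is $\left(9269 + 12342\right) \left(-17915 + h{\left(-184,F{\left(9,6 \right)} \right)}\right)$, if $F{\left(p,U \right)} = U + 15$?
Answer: $- \frac{32908712136}{85} \approx -3.8716 \cdot 10^{8}$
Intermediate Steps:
$F{\left(p,U \right)} = 15 + U$
$h{\left(K,y \right)} = - \frac{1}{85}$ ($h{\left(K,y \right)} = \frac{1}{-86 + 1} = \frac{1}{-85} = - \frac{1}{85}$)
$\left(9269 + 12342\right) \left(-17915 + h{\left(-184,F{\left(9,6 \right)} \right)}\right) = \left(9269 + 12342\right) \left(-17915 - \frac{1}{85}\right) = 21611 \left(- \frac{1522776}{85}\right) = - \frac{32908712136}{85}$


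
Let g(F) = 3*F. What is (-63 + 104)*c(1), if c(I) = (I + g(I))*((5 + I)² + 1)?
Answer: 6068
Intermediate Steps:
c(I) = 4*I*(1 + (5 + I)²) (c(I) = (I + 3*I)*((5 + I)² + 1) = (4*I)*(1 + (5 + I)²) = 4*I*(1 + (5 + I)²))
(-63 + 104)*c(1) = (-63 + 104)*(4*1*(1 + (5 + 1)²)) = 41*(4*1*(1 + 6²)) = 41*(4*1*(1 + 36)) = 41*(4*1*37) = 41*148 = 6068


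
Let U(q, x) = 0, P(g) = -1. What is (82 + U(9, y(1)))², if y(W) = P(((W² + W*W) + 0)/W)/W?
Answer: 6724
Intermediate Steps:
y(W) = -1/W
(82 + U(9, y(1)))² = (82 + 0)² = 82² = 6724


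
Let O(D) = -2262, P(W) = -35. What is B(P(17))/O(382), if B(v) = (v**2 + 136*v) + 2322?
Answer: 1213/2262 ≈ 0.53625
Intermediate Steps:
B(v) = 2322 + v**2 + 136*v
B(P(17))/O(382) = (2322 + (-35)**2 + 136*(-35))/(-2262) = (2322 + 1225 - 4760)*(-1/2262) = -1213*(-1/2262) = 1213/2262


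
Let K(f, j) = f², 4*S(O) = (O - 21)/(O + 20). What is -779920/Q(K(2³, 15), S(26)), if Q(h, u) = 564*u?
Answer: -7175264/141 ≈ -50888.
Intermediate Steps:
S(O) = (-21 + O)/(4*(20 + O)) (S(O) = ((O - 21)/(O + 20))/4 = ((-21 + O)/(20 + O))/4 = (-21 + O)/(4*(20 + O)))
-779920/Q(K(2³, 15), S(26)) = -779920*(20 + 26)/(141*(-21 + 26)) = -779920/(564*((¼)*5/46)) = -779920/(564*((¼)*(1/46)*5)) = -779920/(564*(5/184)) = -779920/705/46 = -779920*46/705 = -7175264/141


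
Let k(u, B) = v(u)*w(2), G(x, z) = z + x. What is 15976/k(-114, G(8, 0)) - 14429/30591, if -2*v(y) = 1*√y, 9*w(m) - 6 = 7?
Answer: -14429/30591 + 47928*I*√114/247 ≈ -0.47167 + 2071.8*I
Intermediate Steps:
w(m) = 13/9 (w(m) = ⅔ + (⅑)*7 = ⅔ + 7/9 = 13/9)
v(y) = -√y/2
G(x, z) = x + z
k(u, B) = -13*√u/18 (k(u, B) = -√u/2*(13/9) = -13*√u/18)
15976/k(-114, G(8, 0)) - 14429/30591 = 15976/((-13*I*√114/18)) - 14429/30591 = 15976*(3*I*√114/247) - 14429/30591 = 47928*I*√114/247 - 14429/30591 = -14429/30591 + 47928*I*√114/247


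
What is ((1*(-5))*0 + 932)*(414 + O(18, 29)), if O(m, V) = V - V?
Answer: 385848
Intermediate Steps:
O(m, V) = 0
((1*(-5))*0 + 932)*(414 + O(18, 29)) = ((1*(-5))*0 + 932)*(414 + 0) = (-5*0 + 932)*414 = (0 + 932)*414 = 932*414 = 385848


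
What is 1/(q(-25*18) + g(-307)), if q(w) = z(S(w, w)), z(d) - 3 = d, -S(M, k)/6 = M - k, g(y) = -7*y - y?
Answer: 1/2459 ≈ 0.00040667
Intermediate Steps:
g(y) = -8*y
S(M, k) = -6*M + 6*k (S(M, k) = -6*(M - k) = -6*M + 6*k)
z(d) = 3 + d
q(w) = 3 (q(w) = 3 + (-6*w + 6*w) = 3 + 0 = 3)
1/(q(-25*18) + g(-307)) = 1/(3 - 8*(-307)) = 1/(3 + 2456) = 1/2459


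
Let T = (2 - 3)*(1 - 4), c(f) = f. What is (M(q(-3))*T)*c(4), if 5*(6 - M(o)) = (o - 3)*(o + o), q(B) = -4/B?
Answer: 248/3 ≈ 82.667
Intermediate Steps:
M(o) = 6 - 2*o*(-3 + o)/5 (M(o) = 6 - (o - 3)*(o + o)/5 = 6 - (-3 + o)*2*o/5 = 6 - 2*o*(-3 + o)/5)
T = 3 (T = -1*(-3) = 3)
(M(q(-3))*T)*c(4) = ((6 - 2*(-4/(-3))**2/5 + 6*(-4/(-3))/5)*3)*4 = ((6 - 2*(-4*(-1/3))**2/5 + 6*(-4*(-1/3))/5)*3)*4 = ((6 - 2*(4/3)**2/5 + (6/5)*(4/3))*3)*4 = ((6 - 2/5*16/9 + 8/5)*3)*4 = ((6 - 32/45 + 8/5)*3)*4 = ((62/9)*3)*4 = (62/3)*4 = 248/3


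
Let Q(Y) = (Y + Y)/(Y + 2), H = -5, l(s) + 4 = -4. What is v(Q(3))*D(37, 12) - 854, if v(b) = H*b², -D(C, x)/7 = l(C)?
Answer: -6286/5 ≈ -1257.2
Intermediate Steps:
l(s) = -8 (l(s) = -4 - 4 = -8)
D(C, x) = 56 (D(C, x) = -7*(-8) = 56)
Q(Y) = 2*Y/(2 + Y) (Q(Y) = (2*Y)/(2 + Y) = 2*Y/(2 + Y))
v(b) = -5*b²
v(Q(3))*D(37, 12) - 854 = -5*36/(2 + 3)²*56 - 854 = -5*(2*3/5)²*56 - 854 = -5*(2*3*(⅕))²*56 - 854 = -5*(6/5)²*56 - 854 = -5*36/25*56 - 854 = -36/5*56 - 854 = -2016/5 - 854 = -6286/5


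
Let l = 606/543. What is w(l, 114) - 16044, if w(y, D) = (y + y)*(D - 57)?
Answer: -2880936/181 ≈ -15917.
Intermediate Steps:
l = 202/181 (l = 606*(1/543) = 202/181 ≈ 1.1160)
w(y, D) = 2*y*(-57 + D) (w(y, D) = (2*y)*(-57 + D) = 2*y*(-57 + D))
w(l, 114) - 16044 = 2*(202/181)*(-57 + 114) - 16044 = 2*(202/181)*57 - 16044 = 23028/181 - 16044 = -2880936/181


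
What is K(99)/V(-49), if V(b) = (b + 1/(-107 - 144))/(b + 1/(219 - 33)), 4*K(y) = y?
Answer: 25160993/1016800 ≈ 24.745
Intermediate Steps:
K(y) = y/4
V(b) = (-1/251 + b)/(1/186 + b) (V(b) = (b + 1/(-251))/(b + 1/186) = (b - 1/251)/(b + 1/186) = (-1/251 + b)/(1/186 + b))
K(99)/V(-49) = ((¼)*99)/((186*(-1 + 251*(-49))/(251*(1 + 186*(-49))))) = 99/(4*((186*(-1 - 12299)/(251*(1 - 9114))))) = 99/(4*(((186/251)*(-12300)/(-9113)))) = 99/(4*(((186/251)*(-1/9113)*(-12300)))) = 99/(4*(2287800/2287363)) = (99/4)*(2287363/2287800) = 25160993/1016800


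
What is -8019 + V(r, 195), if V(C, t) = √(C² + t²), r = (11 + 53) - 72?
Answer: -8019 + √38089 ≈ -7823.8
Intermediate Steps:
r = -8 (r = 64 - 72 = -8)
-8019 + V(r, 195) = -8019 + √((-8)² + 195²) = -8019 + √(64 + 38025) = -8019 + √38089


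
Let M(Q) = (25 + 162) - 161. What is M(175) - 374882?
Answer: -374856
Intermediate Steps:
M(Q) = 26 (M(Q) = 187 - 161 = 26)
M(175) - 374882 = 26 - 374882 = -374856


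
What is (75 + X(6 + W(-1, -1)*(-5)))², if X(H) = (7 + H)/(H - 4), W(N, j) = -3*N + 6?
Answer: 10608049/1849 ≈ 5737.2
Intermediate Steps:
W(N, j) = 6 - 3*N
X(H) = (7 + H)/(-4 + H)
(75 + X(6 + W(-1, -1)*(-5)))² = (75 + (7 + (6 + (6 - 3*(-1))*(-5)))/(-4 + (6 + (6 - 3*(-1))*(-5))))² = (75 + (7 + (6 + (6 + 3)*(-5)))/(-4 + (6 + (6 + 3)*(-5))))² = (75 + (7 + (6 + 9*(-5)))/(-4 + (6 + 9*(-5))))² = (75 + (7 + (6 - 45))/(-4 + (6 - 45)))² = (75 + (7 - 39)/(-4 - 39))² = (75 - 32/(-43))² = (75 - 1/43*(-32))² = (75 + 32/43)² = (3257/43)² = 10608049/1849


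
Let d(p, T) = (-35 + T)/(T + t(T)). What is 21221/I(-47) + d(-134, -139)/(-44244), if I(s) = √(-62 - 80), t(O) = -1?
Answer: -29/1032360 - 21221*I*√142/142 ≈ -2.8091e-5 - 1780.8*I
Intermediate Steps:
I(s) = I*√142 (I(s) = √(-142) = I*√142)
d(p, T) = (-35 + T)/(-1 + T) (d(p, T) = (-35 + T)/(T - 1) = (-35 + T)/(-1 + T))
21221/I(-47) + d(-134, -139)/(-44244) = 21221/((I*√142)) + ((-35 - 139)/(-1 - 139))/(-44244) = 21221*(-I*√142/142) + (-174/(-140))*(-1/44244) = -21221*I*√142/142 - 1/140*(-174)*(-1/44244) = -21221*I*√142/142 + (87/70)*(-1/44244) = -21221*I*√142/142 - 29/1032360 = -29/1032360 - 21221*I*√142/142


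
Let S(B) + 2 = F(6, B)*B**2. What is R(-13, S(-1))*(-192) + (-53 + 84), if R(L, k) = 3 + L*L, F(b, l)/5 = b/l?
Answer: -32993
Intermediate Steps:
F(b, l) = 5*b/l (F(b, l) = 5*(b/l) = 5*b/l)
S(B) = -2 + 30*B (S(B) = -2 + (5*6/B)*B**2 = -2 + (30/B)*B**2 = -2 + 30*B)
R(L, k) = 3 + L**2
R(-13, S(-1))*(-192) + (-53 + 84) = (3 + (-13)**2)*(-192) + (-53 + 84) = (3 + 169)*(-192) + 31 = 172*(-192) + 31 = -33024 + 31 = -32993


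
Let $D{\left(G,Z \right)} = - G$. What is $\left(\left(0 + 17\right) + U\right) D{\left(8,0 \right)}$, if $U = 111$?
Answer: $-1024$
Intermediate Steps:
$\left(\left(0 + 17\right) + U\right) D{\left(8,0 \right)} = \left(\left(0 + 17\right) + 111\right) \left(\left(-1\right) 8\right) = \left(17 + 111\right) \left(-8\right) = 128 \left(-8\right) = -1024$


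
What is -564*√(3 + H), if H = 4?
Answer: -564*√7 ≈ -1492.2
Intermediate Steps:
-564*√(3 + H) = -564*√(3 + 4) = -564*√7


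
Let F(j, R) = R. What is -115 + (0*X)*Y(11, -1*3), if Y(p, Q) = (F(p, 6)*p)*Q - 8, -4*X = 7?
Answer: -115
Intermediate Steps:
X = -7/4 (X = -1/4*7 = -7/4 ≈ -1.7500)
Y(p, Q) = -8 + 6*Q*p (Y(p, Q) = (6*p)*Q - 8 = 6*Q*p - 8 = -8 + 6*Q*p)
-115 + (0*X)*Y(11, -1*3) = -115 + (0*(-7/4))*(-8 + 6*(-1*3)*11) = -115 + 0*(-8 + 6*(-3)*11) = -115 + 0*(-8 - 198) = -115 + 0*(-206) = -115 + 0 = -115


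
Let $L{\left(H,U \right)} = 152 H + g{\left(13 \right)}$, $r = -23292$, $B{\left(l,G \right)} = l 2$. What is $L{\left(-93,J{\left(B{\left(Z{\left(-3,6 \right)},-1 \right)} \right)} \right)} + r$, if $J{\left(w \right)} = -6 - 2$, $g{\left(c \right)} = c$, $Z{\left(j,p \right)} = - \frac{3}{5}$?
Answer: $-37415$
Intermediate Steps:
$Z{\left(j,p \right)} = - \frac{3}{5}$ ($Z{\left(j,p \right)} = \left(-3\right) \frac{1}{5} = - \frac{3}{5}$)
$B{\left(l,G \right)} = 2 l$
$J{\left(w \right)} = -8$ ($J{\left(w \right)} = -6 - 2 = -8$)
$L{\left(H,U \right)} = 13 + 152 H$ ($L{\left(H,U \right)} = 152 H + 13 = 13 + 152 H$)
$L{\left(-93,J{\left(B{\left(Z{\left(-3,6 \right)},-1 \right)} \right)} \right)} + r = \left(13 + 152 \left(-93\right)\right) - 23292 = \left(13 - 14136\right) - 23292 = -14123 - 23292 = -37415$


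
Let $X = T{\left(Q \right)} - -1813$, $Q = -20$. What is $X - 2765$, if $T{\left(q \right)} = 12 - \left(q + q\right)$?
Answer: $-900$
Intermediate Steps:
$T{\left(q \right)} = 12 - 2 q$
$X = 1865$ ($X = \left(12 - -40\right) - -1813 = \left(12 + 40\right) + 1813 = 52 + 1813 = 1865$)
$X - 2765 = 1865 - 2765 = -900$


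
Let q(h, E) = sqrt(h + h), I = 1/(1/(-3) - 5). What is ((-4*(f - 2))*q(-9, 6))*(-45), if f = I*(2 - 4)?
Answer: -1755*I*sqrt(2)/2 ≈ -1241.0*I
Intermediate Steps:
I = -3/16 (I = 1/(-1/3 - 5) = 1/(-16/3) = -3/16 ≈ -0.18750)
q(h, E) = sqrt(2)*sqrt(h) (q(h, E) = sqrt(2*h) = sqrt(2)*sqrt(h))
f = 3/8 (f = -3*(2 - 4)/16 = -3/16*(-2) = 3/8 ≈ 0.37500)
((-4*(f - 2))*q(-9, 6))*(-45) = ((-4*(3/8 - 2))*(sqrt(2)*sqrt(-9)))*(-45) = ((-4*(-13/8))*(sqrt(2)*(3*I)))*(-45) = (13*(3*I*sqrt(2))/2)*(-45) = (39*I*sqrt(2)/2)*(-45) = -1755*I*sqrt(2)/2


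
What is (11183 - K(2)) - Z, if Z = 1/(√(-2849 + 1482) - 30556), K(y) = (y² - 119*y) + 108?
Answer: 10558879748983/933670503 + I*√1367/933670503 ≈ 11309.0 + 3.96e-8*I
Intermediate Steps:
K(y) = 108 + y² - 119*y
Z = 1/(-30556 + I*√1367) (Z = 1/(√(-1367) - 30556) = 1/(I*√1367 - 30556) = 1/(-30556 + I*√1367) ≈ -3.2727e-5 - 3.96e-8*I)
(11183 - K(2)) - Z = (11183 - (108 + 2² - 119*2)) - (-30556/933670503 - I*√1367/933670503) = (11183 - (108 + 4 - 238)) + (30556/933670503 + I*√1367/933670503) = (11183 - 1*(-126)) + (30556/933670503 + I*√1367/933670503) = (11183 + 126) + (30556/933670503 + I*√1367/933670503) = 11309 + (30556/933670503 + I*√1367/933670503) = 10558879748983/933670503 + I*√1367/933670503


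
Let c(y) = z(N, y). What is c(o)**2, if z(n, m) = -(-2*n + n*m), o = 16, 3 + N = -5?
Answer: 12544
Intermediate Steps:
N = -8 (N = -3 - 5 = -8)
z(n, m) = 2*n - m*n (z(n, m) = -(-2*n + m*n) = 2*n - m*n)
c(y) = -16 + 8*y (c(y) = -8*(2 - y) = -16 + 8*y)
c(o)**2 = (-16 + 8*16)**2 = (-16 + 128)**2 = 112**2 = 12544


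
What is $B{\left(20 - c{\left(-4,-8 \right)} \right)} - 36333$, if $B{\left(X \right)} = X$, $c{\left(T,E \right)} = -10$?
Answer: $-36303$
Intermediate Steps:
$B{\left(20 - c{\left(-4,-8 \right)} \right)} - 36333 = \left(20 - -10\right) - 36333 = \left(20 + 10\right) - 36333 = 30 - 36333 = -36303$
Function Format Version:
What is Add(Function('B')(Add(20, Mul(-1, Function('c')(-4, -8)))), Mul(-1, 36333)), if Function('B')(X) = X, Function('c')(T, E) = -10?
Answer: -36303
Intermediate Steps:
Add(Function('B')(Add(20, Mul(-1, Function('c')(-4, -8)))), Mul(-1, 36333)) = Add(Add(20, Mul(-1, -10)), Mul(-1, 36333)) = Add(Add(20, 10), -36333) = Add(30, -36333) = -36303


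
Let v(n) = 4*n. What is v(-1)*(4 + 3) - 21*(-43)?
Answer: 875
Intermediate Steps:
v(-1)*(4 + 3) - 21*(-43) = (4*(-1))*(4 + 3) - 21*(-43) = -4*7 + 903 = -28 + 903 = 875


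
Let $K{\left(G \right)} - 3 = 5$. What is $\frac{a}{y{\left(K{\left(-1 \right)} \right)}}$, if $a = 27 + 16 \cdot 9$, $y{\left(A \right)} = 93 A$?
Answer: $\frac{57}{248} \approx 0.22984$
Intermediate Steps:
$K{\left(G \right)} = 8$ ($K{\left(G \right)} = 3 + 5 = 8$)
$a = 171$ ($a = 27 + 144 = 171$)
$\frac{a}{y{\left(K{\left(-1 \right)} \right)}} = \frac{171}{93 \cdot 8} = \frac{171}{744} = 171 \cdot \frac{1}{744} = \frac{57}{248}$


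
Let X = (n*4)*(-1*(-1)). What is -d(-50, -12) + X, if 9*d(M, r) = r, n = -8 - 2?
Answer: -116/3 ≈ -38.667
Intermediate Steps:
n = -10
d(M, r) = r/9
X = -40 (X = (-10*4)*(-1*(-1)) = -40*1 = -40)
-d(-50, -12) + X = -(-12)/9 - 40 = -1*(-4/3) - 40 = 4/3 - 40 = -116/3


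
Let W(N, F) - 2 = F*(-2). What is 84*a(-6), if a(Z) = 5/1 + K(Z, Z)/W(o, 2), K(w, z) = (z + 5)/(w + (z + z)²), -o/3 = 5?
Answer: 9667/23 ≈ 420.30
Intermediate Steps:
o = -15 (o = -3*5 = -15)
K(w, z) = (5 + z)/(w + 4*z²) (K(w, z) = (5 + z)/(w + (2*z)²) = (5 + z)/(w + 4*z²))
W(N, F) = 2 - 2*F (W(N, F) = 2 + F*(-2) = 2 - 2*F)
a(Z) = 5 - (5 + Z)/(2*(Z + 4*Z²)) (a(Z) = 5/1 + ((5 + Z)/(Z + 4*Z²))/(2 - 2*2) = 5*1 + ((5 + Z)/(Z + 4*Z²))/(2 - 4) = 5 + ((5 + Z)/(Z + 4*Z²))/(-2) = 5 + ((5 + Z)/(Z + 4*Z²))*(-½) = 5 - (5 + Z)/(2*(Z + 4*Z²)))
84*a(-6) = 84*((½)*(-5 + 9*(-6) + 40*(-6)²)/(-6*(1 + 4*(-6)))) = 84*((½)*(-⅙)*(-5 - 54 + 40*36)/(1 - 24)) = 84*((½)*(-⅙)*(-5 - 54 + 1440)/(-23)) = 84*((½)*(-⅙)*(-1/23)*1381) = 84*(1381/276) = 9667/23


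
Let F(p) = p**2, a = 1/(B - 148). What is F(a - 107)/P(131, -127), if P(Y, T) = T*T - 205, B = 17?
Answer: 49126081/68317941 ≈ 0.71908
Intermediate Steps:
a = -1/131 (a = 1/(17 - 148) = 1/(-131) = -1/131 ≈ -0.0076336)
P(Y, T) = -205 + T**2 (P(Y, T) = T**2 - 205 = -205 + T**2)
F(a - 107)/P(131, -127) = (-1/131 - 107)**2/(-205 + (-127)**2) = (-14018/131)**2/(-205 + 16129) = (196504324/17161)/15924 = (196504324/17161)*(1/15924) = 49126081/68317941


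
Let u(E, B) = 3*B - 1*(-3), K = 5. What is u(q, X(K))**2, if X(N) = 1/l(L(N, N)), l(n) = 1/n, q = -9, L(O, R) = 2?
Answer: 81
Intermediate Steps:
X(N) = 2 (X(N) = 1/(1/2) = 2)
u(E, B) = 3 + 3*B (u(E, B) = 3*B + 3 = 3 + 3*B)
u(q, X(K))**2 = (3 + 3*2)**2 = (3 + 6)**2 = 9**2 = 81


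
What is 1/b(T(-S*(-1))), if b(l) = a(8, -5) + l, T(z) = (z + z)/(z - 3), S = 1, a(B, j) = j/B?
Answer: -8/13 ≈ -0.61539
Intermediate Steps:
T(z) = 2*z/(-3 + z) (T(z) = (2*z)/(-3 + z) = 2*z/(-3 + z))
b(l) = -5/8 + l
1/b(T(-S*(-1))) = 1/(-5/8 + 2*(-1*1*(-1))/(-3 - 1*1*(-1))) = 1/(-5/8 + 2*(-1*(-1))/(-3 - 1*(-1))) = 1/(-5/8 + 2*1/(-3 + 1)) = 1/(-5/8 + 2*1/(-2)) = 1/(-5/8 + 2*1*(-½)) = 1/(-5/8 - 1) = 1/(-13/8) = -8/13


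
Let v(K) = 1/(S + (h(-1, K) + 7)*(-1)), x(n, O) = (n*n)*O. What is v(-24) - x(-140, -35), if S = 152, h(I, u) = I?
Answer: 100156001/146 ≈ 6.8600e+5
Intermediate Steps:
x(n, O) = O*n² (x(n, O) = n²*O = O*n²)
v(K) = 1/146 (v(K) = 1/(152 + (-1 + 7)*(-1)) = 1/(152 + 6*(-1)) = 1/(152 - 6) = 1/146)
v(-24) - x(-140, -35) = 1/146 - (-35)*(-140)² = 1/146 - (-35)*19600 = 1/146 - 1*(-686000) = 1/146 + 686000 = 100156001/146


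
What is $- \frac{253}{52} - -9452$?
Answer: $\frac{491251}{52} \approx 9447.1$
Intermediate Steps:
$- \frac{253}{52} - -9452 = \left(-253\right) \frac{1}{52} + 9452 = - \frac{253}{52} + 9452 = \frac{491251}{52}$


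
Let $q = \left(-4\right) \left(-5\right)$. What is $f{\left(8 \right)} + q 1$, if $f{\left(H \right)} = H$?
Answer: $28$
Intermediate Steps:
$q = 20$
$f{\left(8 \right)} + q 1 = 8 + 20 \cdot 1 = 8 + 20 = 28$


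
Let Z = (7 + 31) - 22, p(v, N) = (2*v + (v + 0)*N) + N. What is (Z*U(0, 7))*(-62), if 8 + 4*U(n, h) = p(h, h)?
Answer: -15376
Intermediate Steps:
p(v, N) = N + 2*v + N*v (p(v, N) = (2*v + v*N) + N = (2*v + N*v) + N = N + 2*v + N*v)
Z = 16 (Z = 38 - 22 = 16)
U(n, h) = -2 + h²/4 + 3*h/4 (U(n, h) = -2 + (h + 2*h + h*h)/4 = -2 + (h + 2*h + h²)/4 = -2 + (h² + 3*h)/4 = -2 + (h²/4 + 3*h/4) = -2 + h²/4 + 3*h/4)
(Z*U(0, 7))*(-62) = (16*(-2 + (¼)*7² + (¾)*7))*(-62) = (16*(-2 + (¼)*49 + 21/4))*(-62) = (16*(-2 + 49/4 + 21/4))*(-62) = (16*(31/2))*(-62) = 248*(-62) = -15376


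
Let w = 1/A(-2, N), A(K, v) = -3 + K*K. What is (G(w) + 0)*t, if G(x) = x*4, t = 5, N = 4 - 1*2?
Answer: 20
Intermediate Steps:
N = 2 (N = 4 - 2 = 2)
A(K, v) = -3 + K²
w = 1 (w = 1/(-3 + (-2)²) = 1/(-3 + 4) = 1/1 = 1)
G(x) = 4*x
(G(w) + 0)*t = (4*1 + 0)*5 = (4 + 0)*5 = 4*5 = 20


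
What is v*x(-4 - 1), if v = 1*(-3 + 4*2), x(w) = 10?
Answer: 50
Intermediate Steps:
v = 5 (v = 1*(-3 + 8) = 1*5 = 5)
v*x(-4 - 1) = 5*10 = 50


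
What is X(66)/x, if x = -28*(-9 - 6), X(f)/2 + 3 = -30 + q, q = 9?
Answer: -4/35 ≈ -0.11429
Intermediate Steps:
X(f) = -48 (X(f) = -6 + 2*(-30 + 9) = -6 + 2*(-21) = -6 - 42 = -48)
x = 420 (x = -28*(-15) = 420)
X(66)/x = -48/420 = -48*1/420 = -4/35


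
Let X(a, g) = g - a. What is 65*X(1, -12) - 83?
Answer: -928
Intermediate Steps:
65*X(1, -12) - 83 = 65*(-12 - 1*1) - 83 = 65*(-12 - 1) - 83 = 65*(-13) - 83 = -845 - 83 = -928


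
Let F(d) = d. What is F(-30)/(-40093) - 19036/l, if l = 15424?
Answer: -190686907/154598608 ≈ -1.2334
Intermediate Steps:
F(-30)/(-40093) - 19036/l = -30/(-40093) - 19036/15424 = -30*(-1/40093) - 19036*1/15424 = 30/40093 - 4759/3856 = -190686907/154598608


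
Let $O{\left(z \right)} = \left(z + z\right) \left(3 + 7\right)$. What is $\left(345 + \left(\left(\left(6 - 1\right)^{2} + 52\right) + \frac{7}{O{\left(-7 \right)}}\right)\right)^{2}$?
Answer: $\frac{71216721}{400} \approx 1.7804 \cdot 10^{5}$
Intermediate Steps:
$O{\left(z \right)} = 20 z$ ($O{\left(z \right)} = 2 z 10 = 20 z$)
$\left(345 + \left(\left(\left(6 - 1\right)^{2} + 52\right) + \frac{7}{O{\left(-7 \right)}}\right)\right)^{2} = \left(345 + \left(\left(\left(6 - 1\right)^{2} + 52\right) + \frac{7}{20 \left(-7\right)}\right)\right)^{2} = \left(345 + \left(\left(5^{2} + 52\right) + \frac{7}{-140}\right)\right)^{2} = \left(345 + \left(\left(25 + 52\right) + 7 \left(- \frac{1}{140}\right)\right)\right)^{2} = \left(345 + \left(77 - \frac{1}{20}\right)\right)^{2} = \left(345 + \frac{1539}{20}\right)^{2} = \left(\frac{8439}{20}\right)^{2} = \frac{71216721}{400}$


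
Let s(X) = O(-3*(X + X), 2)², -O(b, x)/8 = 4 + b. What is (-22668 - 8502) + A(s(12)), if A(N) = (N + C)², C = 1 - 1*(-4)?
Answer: 87581044311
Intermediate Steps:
O(b, x) = -32 - 8*b (O(b, x) = -8*(4 + b) = -32 - 8*b)
C = 5 (C = 1 + 4 = 5)
s(X) = (-32 + 48*X)² (s(X) = (-32 - (-24)*(X + X))² = (-32 - (-24)*2*X)² = (-32 - (-48)*X)² = (-32 + 48*X)²)
A(N) = (5 + N)² (A(N) = (N + 5)² = (5 + N)²)
(-22668 - 8502) + A(s(12)) = (-22668 - 8502) + (5 + 256*(2 - 3*12)²)² = -31170 + (5 + 256*(2 - 36)²)² = -31170 + (5 + 256*(-34)²)² = -31170 + (5 + 256*1156)² = -31170 + (5 + 295936)² = -31170 + 295941² = -31170 + 87581075481 = 87581044311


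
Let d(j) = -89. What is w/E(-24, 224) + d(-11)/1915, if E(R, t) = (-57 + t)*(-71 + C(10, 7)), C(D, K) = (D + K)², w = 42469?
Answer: 78088001/69717490 ≈ 1.1201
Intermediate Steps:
E(R, t) = -12426 + 218*t (E(R, t) = (-57 + t)*(-71 + (10 + 7)²) = (-57 + t)*(-71 + 17²) = (-57 + t)*(-71 + 289) = (-57 + t)*218 = -12426 + 218*t)
w/E(-24, 224) + d(-11)/1915 = 42469/(-12426 + 218*224) - 89/1915 = 42469/(-12426 + 48832) - 89*1/1915 = 42469/36406 - 89/1915 = 78088001/69717490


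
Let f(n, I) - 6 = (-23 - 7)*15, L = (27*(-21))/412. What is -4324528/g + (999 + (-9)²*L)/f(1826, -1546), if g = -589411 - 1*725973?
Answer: 12920526215/10025856848 ≈ 1.2887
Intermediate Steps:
L = -567/412 (L = -567*1/412 = -567/412 ≈ -1.3762)
f(n, I) = -444 (f(n, I) = 6 + (-23 - 7)*15 = 6 - 30*15 = 6 - 450 = -444)
g = -1315384 (g = -589411 - 725973 = -1315384)
-4324528/g + (999 + (-9)²*L)/f(1826, -1546) = -4324528/(-1315384) + (999 + (-9)²*(-567/412))/(-444) = -4324528*(-1/1315384) + (999 + 81*(-567/412))*(-1/444) = 540566/164423 + (999 - 45927/412)*(-1/444) = 540566/164423 + (365661/412)*(-1/444) = 540566/164423 - 121887/60976 = 12920526215/10025856848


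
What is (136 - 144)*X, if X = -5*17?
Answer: 680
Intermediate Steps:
X = -85
(136 - 144)*X = (136 - 144)*(-85) = -8*(-85) = 680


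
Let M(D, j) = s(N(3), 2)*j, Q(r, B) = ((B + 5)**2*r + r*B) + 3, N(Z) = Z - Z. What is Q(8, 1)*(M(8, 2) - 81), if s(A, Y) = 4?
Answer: -21827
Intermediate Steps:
N(Z) = 0
Q(r, B) = 3 + B*r + r*(5 + B)**2 (Q(r, B) = ((5 + B)**2*r + B*r) + 3 = (r*(5 + B)**2 + B*r) + 3 = (B*r + r*(5 + B)**2) + 3 = 3 + B*r + r*(5 + B)**2)
M(D, j) = 4*j
Q(8, 1)*(M(8, 2) - 81) = (3 + 1*8 + 8*(5 + 1)**2)*(4*2 - 81) = (3 + 8 + 8*6**2)*(8 - 81) = (3 + 8 + 8*36)*(-73) = (3 + 8 + 288)*(-73) = 299*(-73) = -21827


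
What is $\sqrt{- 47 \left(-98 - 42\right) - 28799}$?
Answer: $i \sqrt{22219} \approx 149.06 i$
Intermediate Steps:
$\sqrt{- 47 \left(-98 - 42\right) - 28799} = \sqrt{\left(-47\right) \left(-140\right) - 28799} = \sqrt{6580 - 28799} = \sqrt{-22219} = i \sqrt{22219}$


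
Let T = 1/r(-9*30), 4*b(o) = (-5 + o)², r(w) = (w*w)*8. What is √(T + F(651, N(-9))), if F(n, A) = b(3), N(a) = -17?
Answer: √1166402/1080 ≈ 1.0000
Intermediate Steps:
r(w) = 8*w² (r(w) = w²*8 = 8*w²)
b(o) = (-5 + o)²/4
F(n, A) = 1 (F(n, A) = (-5 + 3)²/4 = (¼)*(-2)² = (¼)*4 = 1)
T = 1/583200 (T = 1/(8*(-9*30)²) = 1/(8*(-270)²) = 1/(8*72900) = 1/583200 ≈ 1.7147e-6)
√(T + F(651, N(-9))) = √(1/583200 + 1) = √(583201/583200) = √1166402/1080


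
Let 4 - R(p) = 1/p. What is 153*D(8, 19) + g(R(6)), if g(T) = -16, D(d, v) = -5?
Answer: -781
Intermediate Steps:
R(p) = 4 - 1/p
153*D(8, 19) + g(R(6)) = 153*(-5) - 16 = -765 - 16 = -781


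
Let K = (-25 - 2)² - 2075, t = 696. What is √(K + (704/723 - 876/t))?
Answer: I*√2367388624674/41934 ≈ 36.692*I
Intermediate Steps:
K = -1346 (K = (-27)² - 2075 = 729 - 2075 = -1346)
√(K + (704/723 - 876/t)) = √(-1346 + (704/723 - 876/696)) = √(-1346 + (704*(1/723) - 876*1/696)) = √(-1346 + (704/723 - 73/58)) = √(-1346 - 11947/41934) = √(-56455111/41934) = I*√2367388624674/41934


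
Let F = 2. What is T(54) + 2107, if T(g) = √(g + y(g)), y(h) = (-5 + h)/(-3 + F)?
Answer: 2107 + √5 ≈ 2109.2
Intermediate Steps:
y(h) = 5 - h (y(h) = (-5 + h)/(-3 + 2) = (-5 + h)/(-1) = (-5 + h)*(-1) = 5 - h)
T(g) = √5 (T(g) = √(g + (5 - g)) = √5)
T(54) + 2107 = √5 + 2107 = 2107 + √5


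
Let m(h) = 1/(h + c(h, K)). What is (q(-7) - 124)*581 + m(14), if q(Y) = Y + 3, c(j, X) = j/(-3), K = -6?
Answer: -2082301/28 ≈ -74368.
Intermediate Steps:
c(j, X) = -j/3 (c(j, X) = j*(-⅓) = -j/3)
q(Y) = 3 + Y
m(h) = 3/(2*h) (m(h) = 1/(h - h/3) = 1/(2*h/3) = 3/(2*h))
(q(-7) - 124)*581 + m(14) = ((3 - 7) - 124)*581 + (3/2)/14 = (-4 - 124)*581 + (3/2)*(1/14) = -128*581 + 3/28 = -74368 + 3/28 = -2082301/28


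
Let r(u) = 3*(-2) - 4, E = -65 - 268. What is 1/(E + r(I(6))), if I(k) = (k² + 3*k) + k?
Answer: -1/343 ≈ -0.0029155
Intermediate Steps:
E = -333
I(k) = k² + 4*k
r(u) = -10 (r(u) = -6 - 4 = -10)
1/(E + r(I(6))) = 1/(-333 - 10) = 1/(-343) = -1/343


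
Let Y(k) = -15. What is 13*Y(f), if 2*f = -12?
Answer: -195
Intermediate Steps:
f = -6 (f = (½)*(-12) = -6)
13*Y(f) = 13*(-15) = -195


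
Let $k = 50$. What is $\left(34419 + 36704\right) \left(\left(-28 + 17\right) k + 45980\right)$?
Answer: $3231117890$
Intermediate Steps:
$\left(34419 + 36704\right) \left(\left(-28 + 17\right) k + 45980\right) = \left(34419 + 36704\right) \left(\left(-28 + 17\right) 50 + 45980\right) = 71123 \left(\left(-11\right) 50 + 45980\right) = 71123 \left(-550 + 45980\right) = 71123 \cdot 45430 = 3231117890$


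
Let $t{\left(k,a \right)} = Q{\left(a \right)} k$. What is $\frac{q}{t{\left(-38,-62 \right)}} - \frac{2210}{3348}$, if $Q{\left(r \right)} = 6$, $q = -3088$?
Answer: $\frac{409781}{31806} \approx 12.884$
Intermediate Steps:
$t{\left(k,a \right)} = 6 k$
$\frac{q}{t{\left(-38,-62 \right)}} - \frac{2210}{3348} = - \frac{3088}{6 \left(-38\right)} - \frac{2210}{3348} = - \frac{3088}{-228} - \frac{1105}{1674} = \left(-3088\right) \left(- \frac{1}{228}\right) - \frac{1105}{1674} = \frac{772}{57} - \frac{1105}{1674} = \frac{409781}{31806}$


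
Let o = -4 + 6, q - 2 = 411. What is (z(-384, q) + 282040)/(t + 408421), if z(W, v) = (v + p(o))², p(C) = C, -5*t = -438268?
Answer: 324475/354339 ≈ 0.91572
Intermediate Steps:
q = 413 (q = 2 + 411 = 413)
t = 438268/5 (t = -⅕*(-438268) = 438268/5 ≈ 87654.)
o = 2
z(W, v) = (2 + v)² (z(W, v) = (v + 2)² = (2 + v)²)
(z(-384, q) + 282040)/(t + 408421) = ((2 + 413)² + 282040)/(438268/5 + 408421) = (415² + 282040)/(2480373/5) = (172225 + 282040)*(5/2480373) = 454265*(5/2480373) = 324475/354339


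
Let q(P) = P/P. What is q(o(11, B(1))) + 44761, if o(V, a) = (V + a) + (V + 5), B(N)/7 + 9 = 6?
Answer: 44762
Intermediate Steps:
B(N) = -21 (B(N) = -63 + 7*6 = -63 + 42 = -21)
o(V, a) = 5 + a + 2*V (o(V, a) = (V + a) + (5 + V) = 5 + a + 2*V)
q(P) = 1
q(o(11, B(1))) + 44761 = 1 + 44761 = 44762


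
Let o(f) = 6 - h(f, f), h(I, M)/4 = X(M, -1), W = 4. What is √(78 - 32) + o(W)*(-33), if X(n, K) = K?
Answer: -330 + √46 ≈ -323.22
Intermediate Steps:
h(I, M) = -4 (h(I, M) = 4*(-1) = -4)
o(f) = 10 (o(f) = 6 - 1*(-4) = 6 + 4 = 10)
√(78 - 32) + o(W)*(-33) = √(78 - 32) + 10*(-33) = √46 - 330 = -330 + √46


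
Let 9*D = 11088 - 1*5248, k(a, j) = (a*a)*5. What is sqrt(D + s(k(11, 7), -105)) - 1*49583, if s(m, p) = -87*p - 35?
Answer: -49583 + 2*sqrt(21935)/3 ≈ -49484.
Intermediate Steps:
k(a, j) = 5*a**2 (k(a, j) = a**2*5 = 5*a**2)
D = 5840/9 (D = (11088 - 1*5248)/9 = (11088 - 5248)/9 = (1/9)*5840 = 5840/9 ≈ 648.89)
s(m, p) = -35 - 87*p
sqrt(D + s(k(11, 7), -105)) - 1*49583 = sqrt(5840/9 + (-35 - 87*(-105))) - 1*49583 = sqrt(5840/9 + (-35 + 9135)) - 49583 = sqrt(5840/9 + 9100) - 49583 = sqrt(87740/9) - 49583 = 2*sqrt(21935)/3 - 49583 = -49583 + 2*sqrt(21935)/3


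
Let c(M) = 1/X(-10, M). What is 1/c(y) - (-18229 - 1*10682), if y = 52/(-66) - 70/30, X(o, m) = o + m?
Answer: 953630/33 ≈ 28898.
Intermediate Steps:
X(o, m) = m + o
y = -103/33 (y = 52*(-1/66) - 70*1/30 = -26/33 - 7/3 = -103/33 ≈ -3.1212)
c(M) = 1/(-10 + M) (c(M) = 1/(M - 10) = 1/(-10 + M))
1/c(y) - (-18229 - 1*10682) = 1/(1/(-10 - 103/33)) - (-18229 - 1*10682) = 1/(1/(-433/33)) - (-18229 - 10682) = 1/(-33/433) - 1*(-28911) = -433/33 + 28911 = 953630/33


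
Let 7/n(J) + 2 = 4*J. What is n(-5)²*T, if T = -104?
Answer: -1274/121 ≈ -10.529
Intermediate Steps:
n(J) = 7/(-2 + 4*J)
n(-5)²*T = (7/(2*(-1 + 2*(-5))))²*(-104) = (7/(2*(-1 - 10)))²*(-104) = ((7/2)/(-11))²*(-104) = ((7/2)*(-1/11))²*(-104) = (-7/22)²*(-104) = (49/484)*(-104) = -1274/121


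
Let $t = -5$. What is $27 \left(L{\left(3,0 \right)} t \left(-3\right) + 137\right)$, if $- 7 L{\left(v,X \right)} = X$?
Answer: $3699$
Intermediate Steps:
$L{\left(v,X \right)} = - \frac{X}{7}$
$27 \left(L{\left(3,0 \right)} t \left(-3\right) + 137\right) = 27 \left(\left(- \frac{1}{7}\right) 0 \left(-5\right) \left(-3\right) + 137\right) = 27 \left(0 \left(-5\right) \left(-3\right) + 137\right) = 27 \left(0 \left(-3\right) + 137\right) = 27 \left(0 + 137\right) = 27 \cdot 137 = 3699$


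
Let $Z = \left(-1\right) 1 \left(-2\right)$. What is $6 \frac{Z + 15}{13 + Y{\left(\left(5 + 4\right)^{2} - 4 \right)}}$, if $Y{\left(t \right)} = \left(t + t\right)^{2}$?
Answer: $\frac{102}{23729} \approx 0.0042985$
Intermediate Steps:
$Z = 2$ ($Z = \left(-1\right) \left(-2\right) = 2$)
$Y{\left(t \right)} = 4 t^{2}$ ($Y{\left(t \right)} = \left(2 t\right)^{2} = 4 t^{2}$)
$6 \frac{Z + 15}{13 + Y{\left(\left(5 + 4\right)^{2} - 4 \right)}} = 6 \frac{2 + 15}{13 + 4 \left(\left(5 + 4\right)^{2} - 4\right)^{2}} = 6 \frac{17}{13 + 4 \left(9^{2} - 4\right)^{2}} = 6 \frac{17}{13 + 4 \left(81 - 4\right)^{2}} = 6 \frac{17}{13 + 4 \cdot 77^{2}} = 6 \frac{17}{13 + 4 \cdot 5929} = 6 \frac{17}{13 + 23716} = 6 \cdot \frac{17}{23729} = \frac{102}{23729}$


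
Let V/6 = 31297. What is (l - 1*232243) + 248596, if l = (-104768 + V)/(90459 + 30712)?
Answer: 1981592377/121171 ≈ 16354.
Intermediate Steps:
V = 187782 (V = 6*31297 = 187782)
l = 83014/121171 (l = (-104768 + 187782)/(90459 + 30712) = 83014/121171 ≈ 0.68510)
(l - 1*232243) + 248596 = (83014/121171 - 1*232243) + 248596 = (83014/121171 - 232243) + 248596 = -28141033539/121171 + 248596 = 1981592377/121171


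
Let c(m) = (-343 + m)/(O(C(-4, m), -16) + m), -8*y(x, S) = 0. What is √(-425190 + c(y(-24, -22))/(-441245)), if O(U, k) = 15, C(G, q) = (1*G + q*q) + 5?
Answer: I*√310308009529929/27015 ≈ 652.07*I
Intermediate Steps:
C(G, q) = 5 + G + q² (C(G, q) = (G + q²) + 5 = 5 + G + q²)
y(x, S) = 0 (y(x, S) = -⅛*0 = 0)
c(m) = (-343 + m)/(15 + m)
√(-425190 + c(y(-24, -22))/(-441245)) = √(-425190 + ((-343 + 0)/(15 + 0))/(-441245)) = √(-425190 + (-343/15)*(-1/441245)) = √(-425190 + ((1/15)*(-343))*(-1/441245)) = √(-425190 - 343/15*(-1/441245)) = √(-425190 + 7/135075) = √(-57432539243/135075) = I*√310308009529929/27015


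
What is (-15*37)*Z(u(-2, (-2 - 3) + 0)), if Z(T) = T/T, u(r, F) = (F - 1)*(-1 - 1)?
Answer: -555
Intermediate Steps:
u(r, F) = 2 - 2*F (u(r, F) = (-1 + F)*(-2) = 2 - 2*F)
Z(T) = 1
(-15*37)*Z(u(-2, (-2 - 3) + 0)) = -15*37*1 = -555*1 = -555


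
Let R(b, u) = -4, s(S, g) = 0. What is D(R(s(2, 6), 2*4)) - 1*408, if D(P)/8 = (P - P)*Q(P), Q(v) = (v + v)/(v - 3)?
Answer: -408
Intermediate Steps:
Q(v) = 2*v/(-3 + v) (Q(v) = (2*v)/(-3 + v) = 2*v/(-3 + v))
D(P) = 0 (D(P) = 8*((P - P)*(2*P/(-3 + P))) = 8*(0*(2*P/(-3 + P))) = 8*0 = 0)
D(R(s(2, 6), 2*4)) - 1*408 = 0 - 1*408 = 0 - 408 = -408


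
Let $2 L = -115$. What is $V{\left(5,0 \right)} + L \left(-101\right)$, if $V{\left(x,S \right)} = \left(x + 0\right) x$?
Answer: $\frac{11665}{2} \approx 5832.5$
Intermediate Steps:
$V{\left(x,S \right)} = x^{2}$ ($V{\left(x,S \right)} = x x = x^{2}$)
$L = - \frac{115}{2}$ ($L = \frac{1}{2} \left(-115\right) = - \frac{115}{2} \approx -57.5$)
$V{\left(5,0 \right)} + L \left(-101\right) = 5^{2} - - \frac{11615}{2} = 25 + \frac{11615}{2} = \frac{11665}{2}$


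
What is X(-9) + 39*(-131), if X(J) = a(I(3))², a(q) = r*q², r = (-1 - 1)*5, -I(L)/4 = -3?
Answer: 2068491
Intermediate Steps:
I(L) = 12 (I(L) = -4*(-3) = 12)
r = -10 (r = -2*5 = -10)
a(q) = -10*q²
X(J) = 2073600 (X(J) = (-10*12²)² = (-10*144)² = (-1440)² = 2073600)
X(-9) + 39*(-131) = 2073600 + 39*(-131) = 2073600 - 5109 = 2068491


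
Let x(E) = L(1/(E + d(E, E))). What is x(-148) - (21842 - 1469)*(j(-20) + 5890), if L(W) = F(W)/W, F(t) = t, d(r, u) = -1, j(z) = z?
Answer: -119589509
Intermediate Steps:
L(W) = 1 (L(W) = W/W = 1)
x(E) = 1
x(-148) - (21842 - 1469)*(j(-20) + 5890) = 1 - (21842 - 1469)*(-20 + 5890) = 1 - 20373*5870 = 1 - 1*119589510 = 1 - 119589510 = -119589509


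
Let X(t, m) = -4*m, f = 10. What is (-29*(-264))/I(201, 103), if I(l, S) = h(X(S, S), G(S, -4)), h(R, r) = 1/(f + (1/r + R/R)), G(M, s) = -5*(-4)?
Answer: 422994/5 ≈ 84599.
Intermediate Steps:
G(M, s) = 20
h(R, r) = 1/(11 + 1/r) (h(R, r) = 1/(10 + (1/r + R/R)) = 1/(10 + (1/r + 1)) = 1/(10 + (1 + 1/r)) = 1/(11 + 1/r))
I(l, S) = 20/221 (I(l, S) = 20/(1 + 11*20) = 20/(1 + 220) = 20/221)
(-29*(-264))/I(201, 103) = (-29*(-264))/(20/221) = 7656*(221/20) = 422994/5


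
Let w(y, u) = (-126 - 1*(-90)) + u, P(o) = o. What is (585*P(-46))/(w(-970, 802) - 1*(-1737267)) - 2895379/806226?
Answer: -5053959791167/1401247393458 ≈ -3.6068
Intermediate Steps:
w(y, u) = -36 + u (w(y, u) = (-126 + 90) + u = -36 + u)
(585*P(-46))/(w(-970, 802) - 1*(-1737267)) - 2895379/806226 = (585*(-46))/((-36 + 802) - 1*(-1737267)) - 2895379/806226 = -26910/(766 + 1737267) - 2895379*1/806226 = -26910/1738033 - 2895379/806226 = -5053959791167/1401247393458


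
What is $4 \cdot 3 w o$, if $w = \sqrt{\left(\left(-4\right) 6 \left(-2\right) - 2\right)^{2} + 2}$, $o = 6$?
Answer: $72 \sqrt{2118} \approx 3313.6$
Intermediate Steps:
$w = \sqrt{2118}$ ($w = \sqrt{\left(\left(-24\right) \left(-2\right) - 2\right)^{2} + 2} = \sqrt{\left(48 - 2\right)^{2} + 2} = \sqrt{46^{2} + 2} = \sqrt{2116 + 2} = \sqrt{2118} \approx 46.022$)
$4 \cdot 3 w o = 4 \cdot 3 \sqrt{2118} \cdot 6 = 12 \sqrt{2118} \cdot 6 = 72 \sqrt{2118}$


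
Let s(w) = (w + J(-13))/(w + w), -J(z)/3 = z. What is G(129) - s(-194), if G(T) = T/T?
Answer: 233/388 ≈ 0.60052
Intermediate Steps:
J(z) = -3*z
G(T) = 1
s(w) = (39 + w)/(2*w) (s(w) = (w - 3*(-13))/(w + w) = (w + 39)/((2*w)) = (39 + w)*(1/(2*w)) = (39 + w)/(2*w))
G(129) - s(-194) = 1 - (39 - 194)/(2*(-194)) = 1 - (-1)*(-155)/(2*194) = 1 - 1*155/388 = 1 - 155/388 = 233/388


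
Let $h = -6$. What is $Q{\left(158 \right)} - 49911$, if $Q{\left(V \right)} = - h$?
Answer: $-49905$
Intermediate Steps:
$Q{\left(V \right)} = 6$ ($Q{\left(V \right)} = \left(-1\right) \left(-6\right) = 6$)
$Q{\left(158 \right)} - 49911 = 6 - 49911 = -49905$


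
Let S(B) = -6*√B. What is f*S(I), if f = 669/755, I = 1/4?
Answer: -2007/755 ≈ -2.6583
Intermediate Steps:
I = ¼ ≈ 0.25000
f = 669/755 (f = 669*(1/755) = 669/755 ≈ 0.88609)
f*S(I) = 669*(-6*√(¼))/755 = 669*(-6*½)/755 = (669/755)*(-3) = -2007/755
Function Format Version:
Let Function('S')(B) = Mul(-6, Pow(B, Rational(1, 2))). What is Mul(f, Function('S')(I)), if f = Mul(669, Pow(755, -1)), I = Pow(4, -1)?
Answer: Rational(-2007, 755) ≈ -2.6583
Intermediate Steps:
I = Rational(1, 4) ≈ 0.25000
f = Rational(669, 755) (f = Mul(669, Rational(1, 755)) = Rational(669, 755) ≈ 0.88609)
Mul(f, Function('S')(I)) = Mul(Rational(669, 755), Mul(-6, Pow(Rational(1, 4), Rational(1, 2)))) = Mul(Rational(669, 755), Mul(-6, Rational(1, 2))) = Mul(Rational(669, 755), -3) = Rational(-2007, 755)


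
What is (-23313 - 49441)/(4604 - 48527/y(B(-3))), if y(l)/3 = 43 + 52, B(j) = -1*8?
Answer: -20734890/1263613 ≈ -16.409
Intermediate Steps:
B(j) = -8
y(l) = 285 (y(l) = 3*(43 + 52) = 3*95 = 285)
(-23313 - 49441)/(4604 - 48527/y(B(-3))) = (-23313 - 49441)/(4604 - 48527/285) = -72754/(4604 - 48527*1/285) = -72754/(4604 - 48527/285) = -72754/1263613/285 = -72754*285/1263613 = -20734890/1263613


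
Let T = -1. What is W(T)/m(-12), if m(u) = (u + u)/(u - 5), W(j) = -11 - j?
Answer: -85/12 ≈ -7.0833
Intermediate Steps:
m(u) = 2*u/(-5 + u) (m(u) = (2*u)/(-5 + u) = 2*u/(-5 + u))
W(T)/m(-12) = (-11 - 1*(-1))/((2*(-12)/(-5 - 12))) = (-11 + 1)/((2*(-12)/(-17))) = -10/(2*(-12)*(-1/17)) = -10/24/17 = -10*17/24 = -85/12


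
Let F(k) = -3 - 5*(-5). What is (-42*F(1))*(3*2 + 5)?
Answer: -10164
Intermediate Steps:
F(k) = 22 (F(k) = -3 + 25 = 22)
(-42*F(1))*(3*2 + 5) = (-42*22)*(3*2 + 5) = -924*(6 + 5) = -924*11 = -10164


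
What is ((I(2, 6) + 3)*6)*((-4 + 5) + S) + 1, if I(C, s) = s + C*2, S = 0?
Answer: 79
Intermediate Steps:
I(C, s) = s + 2*C
((I(2, 6) + 3)*6)*((-4 + 5) + S) + 1 = (((6 + 2*2) + 3)*6)*((-4 + 5) + 0) + 1 = (((6 + 4) + 3)*6)*(1 + 0) + 1 = ((10 + 3)*6)*1 + 1 = (13*6)*1 + 1 = 78*1 + 1 = 78 + 1 = 79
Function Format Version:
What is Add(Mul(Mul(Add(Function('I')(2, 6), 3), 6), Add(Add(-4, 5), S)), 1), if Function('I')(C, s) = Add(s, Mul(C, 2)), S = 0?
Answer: 79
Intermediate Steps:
Function('I')(C, s) = Add(s, Mul(2, C))
Add(Mul(Mul(Add(Function('I')(2, 6), 3), 6), Add(Add(-4, 5), S)), 1) = Add(Mul(Mul(Add(Add(6, Mul(2, 2)), 3), 6), Add(Add(-4, 5), 0)), 1) = Add(Mul(Mul(Add(Add(6, 4), 3), 6), Add(1, 0)), 1) = Add(Mul(Mul(Add(10, 3), 6), 1), 1) = Add(Mul(Mul(13, 6), 1), 1) = Add(Mul(78, 1), 1) = Add(78, 1) = 79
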